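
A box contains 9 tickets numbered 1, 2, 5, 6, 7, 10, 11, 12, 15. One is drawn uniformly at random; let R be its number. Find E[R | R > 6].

11

P(R > 6) = 5/9.
Σ over the event: 7·1/9 + 10·1/9 + 11·1/9 + 12·1/9 + 15·1/9 = 55/9.
E[R | R > 6] = (55/9) / (5/9) = 11.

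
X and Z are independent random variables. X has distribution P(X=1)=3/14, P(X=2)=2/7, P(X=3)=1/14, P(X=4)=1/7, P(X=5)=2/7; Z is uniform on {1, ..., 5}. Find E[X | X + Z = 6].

P(X + Z = 6) = 1/5.
Summing X·P(x,y) over outcomes with X + Z = 6 gives 3/5.
E[X | X + Z = 6] = (3/5) / (1/5) = 3.

3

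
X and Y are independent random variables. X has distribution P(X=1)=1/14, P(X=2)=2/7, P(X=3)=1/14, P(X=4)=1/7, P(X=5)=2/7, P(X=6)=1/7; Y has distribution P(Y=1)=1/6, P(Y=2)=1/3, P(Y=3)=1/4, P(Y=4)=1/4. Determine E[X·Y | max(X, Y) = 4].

P(max(X, Y) = 4) = 1/4.
Summing XY·P(x,y) over outcomes with max(X, Y) = 4 gives 7/3.
E[X·Y | max(X, Y) = 4] = (7/3) / (1/4) = 28/3.

28/3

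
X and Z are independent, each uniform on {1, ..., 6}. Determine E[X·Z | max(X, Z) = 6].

P(max(X, Z) = 6) = 11/36.
Summing XZ·P(x,y) over outcomes with max(X, Z) = 6 gives 6.
E[X·Z | max(X, Z) = 6] = (6) / (11/36) = 216/11.

216/11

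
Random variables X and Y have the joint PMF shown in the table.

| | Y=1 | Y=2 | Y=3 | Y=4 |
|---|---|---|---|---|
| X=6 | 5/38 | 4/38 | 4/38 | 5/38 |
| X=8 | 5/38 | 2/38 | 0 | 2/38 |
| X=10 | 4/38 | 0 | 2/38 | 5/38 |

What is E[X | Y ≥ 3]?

P(Y ≥ 3) = 9/19.
Σ X·P over the event = 6·(4/38) + 6·(5/38) + 8·(2/38) + 10·(2/38) + 10·(5/38) = 70/19.
E[X | Y ≥ 3] = (70/19) / (9/19) = 70/9.

70/9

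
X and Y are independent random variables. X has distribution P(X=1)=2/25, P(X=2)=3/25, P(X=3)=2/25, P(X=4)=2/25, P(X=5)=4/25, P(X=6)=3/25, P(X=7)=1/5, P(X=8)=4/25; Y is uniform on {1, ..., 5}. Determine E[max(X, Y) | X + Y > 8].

404/59

P(X + Y > 8) = 59/125.
Summing max(X,Y)·P(x,y) over outcomes with X + Y > 8 gives 404/125.
E[max(X, Y) | X + Y > 8] = (404/125) / (59/125) = 404/59.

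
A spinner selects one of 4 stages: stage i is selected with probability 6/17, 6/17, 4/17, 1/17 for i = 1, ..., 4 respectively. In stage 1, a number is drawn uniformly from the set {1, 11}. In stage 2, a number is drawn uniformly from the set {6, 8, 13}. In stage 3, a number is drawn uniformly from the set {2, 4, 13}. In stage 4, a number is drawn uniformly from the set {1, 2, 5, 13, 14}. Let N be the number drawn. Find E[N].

367/51

E[N | stage 1] = (1+11)/2 = 6.
E[N | stage 2] = (6+8+13)/3 = 9.
E[N | stage 3] = (2+4+13)/3 = 19/3.
E[N | stage 4] = (1+2+5+13+14)/5 = 7.
E[N] = (6/17)·(6) + (6/17)·(9) + (4/17)·(19/3) + (1/17)·(7) = 367/51.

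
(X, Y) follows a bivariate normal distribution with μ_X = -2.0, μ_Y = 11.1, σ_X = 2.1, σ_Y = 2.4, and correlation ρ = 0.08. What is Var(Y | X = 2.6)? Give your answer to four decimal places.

5.7231

For a bivariate normal, Var(Y | X=x) = σ_Y²(1 − ρ²).
Var(Y | X=2.6) = (2.4)²·(1 − (0.08)²) = 5.76·0.9936 = 5.7231.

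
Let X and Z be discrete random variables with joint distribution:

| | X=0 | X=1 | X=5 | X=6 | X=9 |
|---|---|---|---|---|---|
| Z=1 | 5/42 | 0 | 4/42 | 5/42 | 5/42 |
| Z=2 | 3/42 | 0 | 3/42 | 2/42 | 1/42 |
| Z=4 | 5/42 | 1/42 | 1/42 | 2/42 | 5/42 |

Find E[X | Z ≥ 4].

9/2

P(Z ≥ 4) = 1/3.
Σ X·P over the event = 0·(5/42) + 1·(1/42) + 5·(1/42) + 6·(2/42) + 9·(5/42) = 3/2.
E[X | Z ≥ 4] = (3/2) / (1/3) = 9/2.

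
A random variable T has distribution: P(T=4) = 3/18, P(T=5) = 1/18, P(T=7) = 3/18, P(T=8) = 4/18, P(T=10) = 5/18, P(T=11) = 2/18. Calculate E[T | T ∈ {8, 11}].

P(T ∈ {8, 11}) = 1/3.
Σ over the event: 8·2/9 + 11·1/9 = 3.
E[T | T ∈ {8, 11}] = (3) / (1/3) = 9.

9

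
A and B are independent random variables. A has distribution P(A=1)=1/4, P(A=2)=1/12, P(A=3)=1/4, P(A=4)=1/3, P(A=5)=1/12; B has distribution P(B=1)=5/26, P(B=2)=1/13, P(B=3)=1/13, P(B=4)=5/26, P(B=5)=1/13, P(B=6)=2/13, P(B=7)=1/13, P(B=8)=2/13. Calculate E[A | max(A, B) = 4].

P(max(A, B) = 4) = 7/24.
Summing A·P(x,y) over outcomes with max(A, B) = 4 gives 49/52.
E[A | max(A, B) = 4] = (49/52) / (7/24) = 42/13.

42/13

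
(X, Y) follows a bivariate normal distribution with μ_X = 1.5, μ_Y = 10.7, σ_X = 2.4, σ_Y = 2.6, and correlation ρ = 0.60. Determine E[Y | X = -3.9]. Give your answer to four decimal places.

The regression of Y on X has slope ρ·σ_Y/σ_X and passes through (μ_X, μ_Y).
E[Y | X=-3.9] = 10.7 + (0.60)·(2.6/2.4)·(-3.9 − (1.5)) = 10.7 + (0.65)·(-5.4) = 7.1900.

7.1900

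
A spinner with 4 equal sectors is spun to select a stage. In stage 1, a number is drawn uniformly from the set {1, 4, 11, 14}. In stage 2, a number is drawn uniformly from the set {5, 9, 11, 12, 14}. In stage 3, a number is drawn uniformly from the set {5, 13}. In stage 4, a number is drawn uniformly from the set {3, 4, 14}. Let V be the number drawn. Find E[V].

337/40

E[V | stage 1] = (1+4+11+14)/4 = 15/2.
E[V | stage 2] = (5+9+11+12+14)/5 = 51/5.
E[V | stage 3] = (5+13)/2 = 9.
E[V | stage 4] = (3+4+14)/3 = 7.
E[V] = (1/4)·(15/2) + (1/4)·(51/5) + (1/4)·(9) + (1/4)·(7) = 337/40.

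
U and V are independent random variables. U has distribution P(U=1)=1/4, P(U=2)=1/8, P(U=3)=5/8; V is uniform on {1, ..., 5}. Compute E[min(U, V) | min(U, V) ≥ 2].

P(min(U, V) ≥ 2) = 3/5.
Summing min(U,V)·P(x,y) over outcomes with min(U, V) ≥ 2 gives 63/40.
E[min(U, V) | min(U, V) ≥ 2] = (63/40) / (3/5) = 21/8.

21/8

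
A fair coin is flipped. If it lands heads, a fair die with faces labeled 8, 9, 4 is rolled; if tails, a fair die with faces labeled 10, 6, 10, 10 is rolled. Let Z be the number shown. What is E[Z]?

E[Z | heads] = (8+9+4)/3 = 7.
E[Z | tails] = (10+6+10+10)/4 = 9.
By the law of total expectation,
E[Z] = (1/2)·(7) + (1/2)·(9) = 8.

8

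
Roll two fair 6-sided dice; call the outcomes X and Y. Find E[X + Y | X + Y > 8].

Outcomes with X + Y > 8: (3,6), (4,5), (4,6), (5,4), (5,5), (5,6), (6,3), (6,4), (6,5), (6,6), each with probability 1/36.
E[X + Y | X + Y > 8] = (9 + 9 + 10 + 9 + 10 + 11 + 9 + 10 + 11 + 12) / 10 = 10.

10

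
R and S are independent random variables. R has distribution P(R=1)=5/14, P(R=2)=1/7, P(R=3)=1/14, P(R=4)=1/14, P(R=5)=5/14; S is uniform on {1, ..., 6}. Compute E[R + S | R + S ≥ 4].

P(R + S ≥ 4) = 6/7.
Summing (R+S)·P(x,y) over outcomes with R + S ≥ 4 gives 509/84.
E[R + S | R + S ≥ 4] = (509/84) / (6/7) = 509/72.

509/72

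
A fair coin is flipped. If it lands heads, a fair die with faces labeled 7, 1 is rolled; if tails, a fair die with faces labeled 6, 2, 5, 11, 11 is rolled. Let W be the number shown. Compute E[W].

11/2

E[W | heads] = (7+1)/2 = 4.
E[W | tails] = (6+2+5+11+11)/5 = 7.
By the law of total expectation,
E[W] = (1/2)·(4) + (1/2)·(7) = 11/2.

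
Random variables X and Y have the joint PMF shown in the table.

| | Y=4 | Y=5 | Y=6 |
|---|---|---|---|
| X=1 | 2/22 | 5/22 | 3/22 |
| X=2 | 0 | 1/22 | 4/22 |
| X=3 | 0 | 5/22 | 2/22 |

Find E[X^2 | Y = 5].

P(Y = 5) = 1/2.
Σ X^2·P over the event = 1·(5/22) + 4·(1/22) + 9·(5/22) = 27/11.
E[X^2 | Y = 5] = (27/11) / (1/2) = 54/11.

54/11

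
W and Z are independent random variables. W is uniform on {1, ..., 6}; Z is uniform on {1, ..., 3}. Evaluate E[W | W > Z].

53/12

P(W > Z) = 2/3.
Summing W·P(x,y) over outcomes with W > Z gives 53/18.
E[W | W > Z] = (53/18) / (2/3) = 53/12.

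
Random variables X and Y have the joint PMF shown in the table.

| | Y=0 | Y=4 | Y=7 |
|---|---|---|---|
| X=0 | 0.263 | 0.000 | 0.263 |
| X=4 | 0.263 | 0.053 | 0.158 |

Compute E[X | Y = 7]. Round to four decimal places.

1.5012

P(Y = 7) = 0.421.
Summing X·P(X=x,Y=y) over the conditioning event gives 0.632.
E[X | Y = 7] = (0.632) / (0.421) = 1.5012.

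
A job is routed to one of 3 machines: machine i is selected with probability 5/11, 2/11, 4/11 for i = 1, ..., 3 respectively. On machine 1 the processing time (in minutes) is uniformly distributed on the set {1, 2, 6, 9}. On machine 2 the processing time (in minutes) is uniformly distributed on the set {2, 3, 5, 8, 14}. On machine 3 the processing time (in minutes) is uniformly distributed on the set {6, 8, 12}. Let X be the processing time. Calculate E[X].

E[X | machine 1] = (1+2+6+9)/4 = 9/2.
E[X | machine 2] = (2+3+5+8+14)/5 = 32/5.
E[X | machine 3] = (6+8+12)/3 = 26/3.
E[X] = (5/11)·(9/2) + (2/11)·(32/5) + (4/11)·(26/3) = 2099/330.

2099/330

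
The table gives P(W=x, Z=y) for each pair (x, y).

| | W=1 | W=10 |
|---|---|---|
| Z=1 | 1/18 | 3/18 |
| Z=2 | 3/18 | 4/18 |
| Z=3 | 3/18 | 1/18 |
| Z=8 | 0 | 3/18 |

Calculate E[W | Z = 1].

31/4

P(Z = 1) = 2/9.
Summing W·P(W=x,Z=y) over the conditioning event gives 31/18.
E[W | Z = 1] = (31/18) / (2/9) = 31/4.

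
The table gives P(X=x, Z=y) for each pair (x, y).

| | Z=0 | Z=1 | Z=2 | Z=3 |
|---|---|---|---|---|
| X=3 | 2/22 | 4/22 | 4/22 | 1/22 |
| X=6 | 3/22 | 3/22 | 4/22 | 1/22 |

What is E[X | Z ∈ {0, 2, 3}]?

P(Z ∈ {0, 2, 3}) = 15/22.
Σ X·P over the event = 3·(2/22) + 3·(4/22) + 3·(1/22) + 6·(3/22) + 6·(4/22) + 6·(1/22) = 69/22.
E[X | Z ∈ {0, 2, 3}] = (69/22) / (15/22) = 23/5.

23/5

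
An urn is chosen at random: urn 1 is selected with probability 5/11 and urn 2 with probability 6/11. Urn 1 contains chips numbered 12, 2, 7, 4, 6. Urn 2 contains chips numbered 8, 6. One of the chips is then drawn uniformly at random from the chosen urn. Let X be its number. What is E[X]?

73/11

E[X | urn 1] = (12+2+7+4+6)/5 = 31/5.
E[X | urn 2] = (8+6)/2 = 7.
E[X] = (5/11)·(31/5) + (6/11)·(7) = 73/11.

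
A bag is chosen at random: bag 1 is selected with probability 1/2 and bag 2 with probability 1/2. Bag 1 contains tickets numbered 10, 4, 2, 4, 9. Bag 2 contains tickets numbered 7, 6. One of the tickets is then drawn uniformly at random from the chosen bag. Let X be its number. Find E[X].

E[X | bag 1] = (10+4+2+4+9)/5 = 29/5.
E[X | bag 2] = (7+6)/2 = 13/2.
By the law of total expectation,
E[X] = (1/2)·(29/5) + (1/2)·(13/2) = 123/20.

123/20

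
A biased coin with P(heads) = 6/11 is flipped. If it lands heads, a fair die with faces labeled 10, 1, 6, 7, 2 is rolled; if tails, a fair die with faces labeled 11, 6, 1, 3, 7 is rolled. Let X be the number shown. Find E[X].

296/55

E[X | heads] = (10+1+6+7+2)/5 = 26/5.
E[X | tails] = (11+6+1+3+7)/5 = 28/5.
E[X] = (6/11)·(26/5) + (5/11)·(28/5) = 296/55.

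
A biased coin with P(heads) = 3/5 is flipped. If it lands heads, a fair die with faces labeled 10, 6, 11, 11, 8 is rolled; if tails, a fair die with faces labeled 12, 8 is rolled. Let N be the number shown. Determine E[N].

238/25

E[N | heads] = (10+6+11+11+8)/5 = 46/5.
E[N | tails] = (12+8)/2 = 10.
E[N] = (3/5)·(46/5) + (2/5)·(10) = 238/25.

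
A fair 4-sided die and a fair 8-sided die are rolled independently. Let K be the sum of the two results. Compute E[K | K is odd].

P(K is odd) = 1/2.
Σ over the event: 3·1/16 + 5·1/8 + 7·1/8 + 9·1/8 + 11·1/16 = 7/2.
E[K | K is odd] = (7/2) / (1/2) = 7.

7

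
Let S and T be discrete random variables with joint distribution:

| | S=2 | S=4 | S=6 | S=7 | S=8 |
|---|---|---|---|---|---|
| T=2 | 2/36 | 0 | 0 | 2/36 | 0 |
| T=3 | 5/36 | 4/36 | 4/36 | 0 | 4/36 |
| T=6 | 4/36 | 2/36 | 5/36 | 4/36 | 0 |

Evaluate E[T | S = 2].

43/11

P(S = 2) = 11/36.
Σ T·P over the event = 2·(2/36) + 3·(5/36) + 6·(4/36) = 43/36.
E[T | S = 2] = (43/36) / (11/36) = 43/11.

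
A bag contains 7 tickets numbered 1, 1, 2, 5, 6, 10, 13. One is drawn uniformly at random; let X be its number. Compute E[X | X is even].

P(X is even) = 3/7.
Σ over the event: 2·1/7 + 6·1/7 + 10·1/7 = 18/7.
E[X | X is even] = (18/7) / (3/7) = 6.

6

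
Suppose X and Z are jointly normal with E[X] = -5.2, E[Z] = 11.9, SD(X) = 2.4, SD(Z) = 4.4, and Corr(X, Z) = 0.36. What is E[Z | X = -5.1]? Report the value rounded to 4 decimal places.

The regression of Z on X has slope ρ·σ_Z/σ_X and passes through (μ_X, μ_Z).
E[Z | X=-5.1] = 11.9 + (0.36)·(4.4/2.4)·(-5.1 − (-5.2)) = 11.9 + (0.66)·(0.1) = 11.9660.

11.9660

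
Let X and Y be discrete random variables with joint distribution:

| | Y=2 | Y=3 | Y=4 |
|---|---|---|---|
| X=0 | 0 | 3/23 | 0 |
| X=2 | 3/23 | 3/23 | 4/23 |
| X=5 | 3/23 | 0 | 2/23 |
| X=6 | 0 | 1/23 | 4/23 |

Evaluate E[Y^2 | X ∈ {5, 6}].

117/10

P(X ∈ {5, 6}) = 10/23.
Σ Y^2·P over the event = 4·(3/23) + 16·(2/23) + 9·(1/23) + 16·(4/23) = 117/23.
E[Y^2 | X ∈ {5, 6}] = (117/23) / (10/23) = 117/10.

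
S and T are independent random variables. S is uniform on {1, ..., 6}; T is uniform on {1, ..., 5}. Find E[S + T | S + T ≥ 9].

Outcomes with S + T ≥ 9: (4,5), (5,4), (5,5), (6,3), (6,4), (6,5), each with probability 1/30.
E[S + T | S + T ≥ 9] = (9 + 9 + 10 + 9 + 10 + 11) / 6 = 29/3.

29/3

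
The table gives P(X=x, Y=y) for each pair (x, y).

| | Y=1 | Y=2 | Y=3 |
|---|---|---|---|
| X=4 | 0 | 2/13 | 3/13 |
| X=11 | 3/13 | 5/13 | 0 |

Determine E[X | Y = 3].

4

P(Y = 3) = 3/13.
Σ X·P over the event = 4·(3/13) = 12/13.
E[X | Y = 3] = (12/13) / (3/13) = 4.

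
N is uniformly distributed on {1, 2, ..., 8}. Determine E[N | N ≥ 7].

Given N ≥ 7, N is equally likely to be any of {7, 8}.
E[N | N ≥ 7] = (7 + 8) / 2 = 15/2.

15/2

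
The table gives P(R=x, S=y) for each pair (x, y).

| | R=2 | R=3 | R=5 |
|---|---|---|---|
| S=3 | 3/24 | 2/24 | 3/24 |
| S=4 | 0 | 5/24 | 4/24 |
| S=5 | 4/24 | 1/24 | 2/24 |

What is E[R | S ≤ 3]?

27/8

P(S ≤ 3) = 1/3.
Summing R·P(R=x,S=y) over the conditioning event gives 9/8.
E[R | S ≤ 3] = (9/8) / (1/3) = 27/8.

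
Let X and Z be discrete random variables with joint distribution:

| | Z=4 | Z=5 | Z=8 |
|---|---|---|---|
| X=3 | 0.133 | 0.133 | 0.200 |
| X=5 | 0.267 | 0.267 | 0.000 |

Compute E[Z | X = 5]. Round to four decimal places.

4.5000

P(X = 5) = 0.534.
Σ Z·P over the event = 4·(0.267) + 5·(0.267) = 2.403.
E[Z | X = 5] = (2.403) / (0.534) = 4.5000.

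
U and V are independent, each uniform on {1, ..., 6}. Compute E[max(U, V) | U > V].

14/3

P(U > V) = 5/12.
Summing max(U,V)·P(x,y) over outcomes with U > V gives 35/18.
E[max(U, V) | U > V] = (35/18) / (5/12) = 14/3.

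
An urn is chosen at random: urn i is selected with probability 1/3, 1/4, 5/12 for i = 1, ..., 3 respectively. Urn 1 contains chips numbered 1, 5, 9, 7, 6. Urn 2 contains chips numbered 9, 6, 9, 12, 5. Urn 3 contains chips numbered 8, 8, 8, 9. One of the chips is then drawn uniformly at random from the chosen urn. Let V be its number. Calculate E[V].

353/48

E[V | urn 1] = (1+5+9+7+6)/5 = 28/5.
E[V | urn 2] = (9+6+9+12+5)/5 = 41/5.
E[V | urn 3] = (8+8+8+9)/4 = 33/4.
E[V] = (1/3)·(28/5) + (1/4)·(41/5) + (5/12)·(33/4) = 353/48.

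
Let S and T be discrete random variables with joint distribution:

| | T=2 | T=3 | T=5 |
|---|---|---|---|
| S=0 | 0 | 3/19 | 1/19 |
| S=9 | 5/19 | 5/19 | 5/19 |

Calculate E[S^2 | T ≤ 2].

81

P(T ≤ 2) = 5/19.
Σ S^2·P over the event = 81·(5/19) = 405/19.
E[S^2 | T ≤ 2] = (405/19) / (5/19) = 81.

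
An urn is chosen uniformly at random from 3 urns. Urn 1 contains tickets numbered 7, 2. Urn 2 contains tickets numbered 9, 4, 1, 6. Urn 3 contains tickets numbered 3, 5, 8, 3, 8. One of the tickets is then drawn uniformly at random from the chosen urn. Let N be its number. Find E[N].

149/30

E[N | urn 1] = (7+2)/2 = 9/2.
E[N | urn 2] = (9+4+1+6)/4 = 5.
E[N | urn 3] = (3+5+8+3+8)/5 = 27/5.
By the law of total expectation,
E[N] = (1/3)·(9/2) + (1/3)·(5) + (1/3)·(27/5) = 149/30.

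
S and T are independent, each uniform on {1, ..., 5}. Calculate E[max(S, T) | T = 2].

16/5

Outcomes with T = 2: (1,2), (2,2), (3,2), (4,2), (5,2), each with probability 1/25.
E[max(S, T) | T = 2] = (2 + 2 + 3 + 4 + 5) / 5 = 16/5.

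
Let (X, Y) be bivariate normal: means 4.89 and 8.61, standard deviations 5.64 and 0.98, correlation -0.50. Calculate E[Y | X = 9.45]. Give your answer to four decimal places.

E[Y | X=x] = μ_Y + ρ(σ_Y/σ_X)(x − μ_X) for jointly normal variables.
E[Y | X=9.45] = 8.61 + (-0.50)·(0.98/5.64)·(9.45 − (4.89)) = 8.61 + (-0.086879)·(4.56) = 8.2138.

8.2138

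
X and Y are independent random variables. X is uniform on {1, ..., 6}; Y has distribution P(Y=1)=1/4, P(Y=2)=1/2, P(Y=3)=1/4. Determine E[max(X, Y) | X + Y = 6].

4

P(X + Y = 6) = 1/6.
Summing max(X,Y)·P(x,y) over outcomes with X + Y = 6 gives 2/3.
E[max(X, Y) | X + Y = 6] = (2/3) / (1/6) = 4.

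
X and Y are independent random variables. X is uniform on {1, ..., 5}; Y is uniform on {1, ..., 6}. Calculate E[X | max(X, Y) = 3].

12/5

Outcomes with max(X, Y) = 3: (1,3), (2,3), (3,1), (3,2), (3,3), each with probability 1/30.
E[X | max(X, Y) = 3] = (1 + 2 + 3 + 3 + 3) / 5 = 12/5.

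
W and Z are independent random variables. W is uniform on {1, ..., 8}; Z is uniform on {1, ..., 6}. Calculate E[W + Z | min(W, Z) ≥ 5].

Outcomes with min(W, Z) ≥ 5: (5,5), (5,6), (6,5), (6,6), (7,5), (7,6), (8,5), (8,6), each with probability 1/48.
E[W + Z | min(W, Z) ≥ 5] = (10 + 11 + 11 + 12 + 12 + 13 + 13 + 14) / 8 = 12.

12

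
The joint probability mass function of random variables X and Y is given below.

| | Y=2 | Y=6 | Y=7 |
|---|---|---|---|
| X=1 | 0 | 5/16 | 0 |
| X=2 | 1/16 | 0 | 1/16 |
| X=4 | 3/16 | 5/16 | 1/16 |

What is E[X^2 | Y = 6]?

17/2

P(Y = 6) = 5/8.
Summing X^2·P(X=x,Y=y) over the conditioning event gives 85/16.
E[X^2 | Y = 6] = (85/16) / (5/8) = 17/2.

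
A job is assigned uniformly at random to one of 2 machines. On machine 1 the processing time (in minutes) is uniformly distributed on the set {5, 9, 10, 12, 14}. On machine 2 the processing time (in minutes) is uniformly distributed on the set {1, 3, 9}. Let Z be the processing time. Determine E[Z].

E[Z | machine 1] = (5+9+10+12+14)/5 = 10.
E[Z | machine 2] = (1+3+9)/3 = 13/3.
E[Z] = (1/2)·(10) + (1/2)·(13/3) = 43/6.

43/6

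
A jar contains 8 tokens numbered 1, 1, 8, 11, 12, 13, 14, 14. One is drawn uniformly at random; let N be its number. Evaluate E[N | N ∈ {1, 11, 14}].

41/5

P(N ∈ {1, 11, 14}) = 5/8.
Σ over the event: 1·1/4 + 11·1/8 + 14·1/4 = 41/8.
E[N | N ∈ {1, 11, 14}] = (41/8) / (5/8) = 41/5.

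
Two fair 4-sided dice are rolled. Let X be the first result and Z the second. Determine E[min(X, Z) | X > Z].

Outcomes with X > Z: (2,1), (3,1), (3,2), (4,1), (4,2), (4,3), each with probability 1/16.
E[min(X, Z) | X > Z] = (1 + 1 + 2 + 1 + 2 + 3) / 6 = 5/3.

5/3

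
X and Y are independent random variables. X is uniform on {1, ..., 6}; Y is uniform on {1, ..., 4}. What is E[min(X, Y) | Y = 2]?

Outcomes with Y = 2: (1,2), (2,2), (3,2), (4,2), (5,2), (6,2), each with probability 1/24.
E[min(X, Y) | Y = 2] = (1 + 2 + 2 + 2 + 2 + 2) / 6 = 11/6.

11/6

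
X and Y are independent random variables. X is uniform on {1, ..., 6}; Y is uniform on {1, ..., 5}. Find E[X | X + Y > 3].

P(X + Y > 3) = 9/10.
Summing X·P(x,y) over outcomes with X + Y > 3 gives 101/30.
E[X | X + Y > 3] = (101/30) / (9/10) = 101/27.

101/27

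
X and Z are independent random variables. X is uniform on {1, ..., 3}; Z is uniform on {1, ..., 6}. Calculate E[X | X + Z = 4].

2

P(X + Z = 4) = 1/6.
Summing X·P(x,y) over outcomes with X + Z = 4 gives 1/3.
E[X | X + Z = 4] = (1/3) / (1/6) = 2.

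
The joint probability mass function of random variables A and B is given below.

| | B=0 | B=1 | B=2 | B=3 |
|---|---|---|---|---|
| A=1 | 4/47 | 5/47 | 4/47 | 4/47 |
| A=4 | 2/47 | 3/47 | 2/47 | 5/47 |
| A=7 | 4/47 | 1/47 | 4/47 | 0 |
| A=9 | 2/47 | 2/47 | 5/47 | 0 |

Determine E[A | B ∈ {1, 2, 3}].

151/35

P(B ∈ {1, 2, 3}) = 35/47.
Summing A·P(A=x,B=y) over the conditioning event gives 151/47.
E[A | B ∈ {1, 2, 3}] = (151/47) / (35/47) = 151/35.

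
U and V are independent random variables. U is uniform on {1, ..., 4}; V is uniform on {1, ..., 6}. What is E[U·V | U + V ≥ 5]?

65/6

P(U + V ≥ 5) = 3/4.
Summing UV·P(x,y) over outcomes with U + V ≥ 5 gives 65/8.
E[U·V | U + V ≥ 5] = (65/8) / (3/4) = 65/6.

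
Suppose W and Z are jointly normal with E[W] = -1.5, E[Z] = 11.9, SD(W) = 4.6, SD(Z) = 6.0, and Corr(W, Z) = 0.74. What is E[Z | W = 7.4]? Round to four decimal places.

20.4904

The regression of Z on W has slope ρ·σ_Z/σ_W and passes through (μ_W, μ_Z).
E[Z | W=7.4] = 11.9 + (0.74)·(6.0/4.6)·(7.4 − (-1.5)) = 11.9 + (0.965217)·(8.9) = 20.4904.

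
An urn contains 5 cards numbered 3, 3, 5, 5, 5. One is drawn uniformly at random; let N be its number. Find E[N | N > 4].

P(N > 4) = 3/5.
Σ over the event: 5·3/5 = 3.
E[N | N > 4] = (3) / (3/5) = 5.

5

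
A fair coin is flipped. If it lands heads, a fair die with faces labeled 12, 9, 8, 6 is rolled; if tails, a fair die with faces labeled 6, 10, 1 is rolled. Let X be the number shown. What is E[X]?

E[X | heads] = (12+9+8+6)/4 = 35/4.
E[X | tails] = (6+10+1)/3 = 17/3.
By the law of total expectation,
E[X] = (1/2)·(35/4) + (1/2)·(17/3) = 173/24.

173/24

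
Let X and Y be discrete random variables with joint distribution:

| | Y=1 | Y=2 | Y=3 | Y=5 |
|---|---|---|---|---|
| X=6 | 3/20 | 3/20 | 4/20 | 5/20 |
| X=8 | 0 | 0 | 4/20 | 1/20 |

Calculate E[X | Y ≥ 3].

47/7

P(Y ≥ 3) = 7/10.
Σ X·P over the event = 6·(4/20) + 6·(5/20) + 8·(4/20) + 8·(1/20) = 47/10.
E[X | Y ≥ 3] = (47/10) / (7/10) = 47/7.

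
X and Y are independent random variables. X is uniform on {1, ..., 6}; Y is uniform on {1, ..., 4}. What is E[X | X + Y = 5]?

5/2

Outcomes with X + Y = 5: (1,4), (2,3), (3,2), (4,1), each with probability 1/24.
E[X | X + Y = 5] = (1 + 2 + 3 + 4) / 4 = 5/2.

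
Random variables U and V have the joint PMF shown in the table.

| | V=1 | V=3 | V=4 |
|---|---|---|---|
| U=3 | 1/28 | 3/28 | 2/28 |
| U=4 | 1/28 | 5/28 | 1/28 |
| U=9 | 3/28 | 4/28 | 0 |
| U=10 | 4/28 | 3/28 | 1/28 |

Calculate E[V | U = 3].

3

P(U = 3) = 3/14.
Σ V·P over the event = 1·(1/28) + 3·(3/28) + 4·(2/28) = 9/14.
E[V | U = 3] = (9/14) / (3/14) = 3.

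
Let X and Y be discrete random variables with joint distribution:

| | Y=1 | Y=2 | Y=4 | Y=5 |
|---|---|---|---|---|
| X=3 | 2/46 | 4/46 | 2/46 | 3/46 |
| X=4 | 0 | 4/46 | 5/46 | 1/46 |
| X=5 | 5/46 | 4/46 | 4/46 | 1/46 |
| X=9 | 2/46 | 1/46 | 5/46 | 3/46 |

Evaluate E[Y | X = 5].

P(X = 5) = 7/23.
Summing Y·P(X=x,Y=y) over the conditioning event gives 17/23.
E[Y | X = 5] = (17/23) / (7/23) = 17/7.

17/7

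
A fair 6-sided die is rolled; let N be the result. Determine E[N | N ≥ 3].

9/2

Given N ≥ 3, N is equally likely to be any of {3, 4, 5, 6}.
E[N | N ≥ 3] = (3 + 4 + 5 + 6) / 4 = 9/2.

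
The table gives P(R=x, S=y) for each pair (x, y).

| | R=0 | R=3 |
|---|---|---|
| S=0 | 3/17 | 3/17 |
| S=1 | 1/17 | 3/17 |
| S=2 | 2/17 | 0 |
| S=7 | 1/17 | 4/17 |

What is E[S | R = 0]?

P(R = 0) = 7/17.
Σ S·P over the event = 0·(3/17) + 1·(1/17) + 2·(2/17) + 7·(1/17) = 12/17.
E[S | R = 0] = (12/17) / (7/17) = 12/7.

12/7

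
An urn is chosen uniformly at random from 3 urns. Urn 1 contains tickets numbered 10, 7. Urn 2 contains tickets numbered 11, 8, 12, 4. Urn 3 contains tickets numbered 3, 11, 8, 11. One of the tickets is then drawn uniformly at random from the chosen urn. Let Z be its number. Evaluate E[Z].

17/2

E[Z | urn 1] = (10+7)/2 = 17/2.
E[Z | urn 2] = (11+8+12+4)/4 = 35/4.
E[Z | urn 3] = (3+11+8+11)/4 = 33/4.
E[Z] = (1/3)·(17/2) + (1/3)·(35/4) + (1/3)·(33/4) = 17/2.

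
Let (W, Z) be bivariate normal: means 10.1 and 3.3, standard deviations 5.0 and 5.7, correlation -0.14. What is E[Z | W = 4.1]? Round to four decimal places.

4.2576

For a bivariate normal, E[Z | W=x] = μ_Z + ρ·(σ_Z/σ_W)·(x − μ_W).
E[Z | W=4.1] = 3.3 + (-0.14)·(5.7/5.0)·(4.1 − (10.1)) = 3.3 + (-0.1596)·(-6) = 4.2576.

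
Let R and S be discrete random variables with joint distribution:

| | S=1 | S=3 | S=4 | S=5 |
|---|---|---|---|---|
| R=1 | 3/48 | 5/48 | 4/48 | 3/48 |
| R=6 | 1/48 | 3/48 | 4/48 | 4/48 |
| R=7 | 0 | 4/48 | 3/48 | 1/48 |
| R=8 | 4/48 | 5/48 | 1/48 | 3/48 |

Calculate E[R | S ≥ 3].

P(S ≥ 3) = 5/6.
Summing R·P(R=x,S=y) over the conditioning event gives 103/24.
E[R | S ≥ 3] = (103/24) / (5/6) = 103/20.

103/20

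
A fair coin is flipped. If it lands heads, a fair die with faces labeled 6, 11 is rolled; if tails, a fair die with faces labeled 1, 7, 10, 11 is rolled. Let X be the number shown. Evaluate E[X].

63/8

E[X | heads] = (6+11)/2 = 17/2.
E[X | tails] = (1+7+10+11)/4 = 29/4.
E[X] = (1/2)·(17/2) + (1/2)·(29/4) = 63/8.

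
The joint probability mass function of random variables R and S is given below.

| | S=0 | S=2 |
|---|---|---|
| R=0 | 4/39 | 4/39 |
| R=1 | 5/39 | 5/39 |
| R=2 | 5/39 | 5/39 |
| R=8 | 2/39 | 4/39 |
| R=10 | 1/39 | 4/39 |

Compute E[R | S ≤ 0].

41/17

P(S ≤ 0) = 17/39.
Σ R·P over the event = 0·(4/39) + 1·(5/39) + 2·(5/39) + 8·(2/39) + 10·(1/39) = 41/39.
E[R | S ≤ 0] = (41/39) / (17/39) = 41/17.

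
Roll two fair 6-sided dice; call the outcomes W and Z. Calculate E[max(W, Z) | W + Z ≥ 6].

67/13

P(W + Z ≥ 6) = 13/18.
Summing max(W,Z)·P(x,y) over outcomes with W + Z ≥ 6 gives 67/18.
E[max(W, Z) | W + Z ≥ 6] = (67/18) / (13/18) = 67/13.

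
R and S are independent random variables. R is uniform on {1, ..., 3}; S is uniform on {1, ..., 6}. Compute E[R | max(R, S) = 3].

12/5

P(max(R, S) = 3) = 5/18.
Summing R·P(x,y) over outcomes with max(R, S) = 3 gives 2/3.
E[R | max(R, S) = 3] = (2/3) / (5/18) = 12/5.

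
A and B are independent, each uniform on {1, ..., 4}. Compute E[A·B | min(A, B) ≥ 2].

Outcomes with min(A, B) ≥ 2: (2,2), (2,3), (2,4), (3,2), (3,3), (3,4), (4,2), (4,3), (4,4), each with probability 1/16.
E[A·B | min(A, B) ≥ 2] = (4 + 6 + 8 + 6 + 9 + 12 + 8 + 12 + 16) / 9 = 9.

9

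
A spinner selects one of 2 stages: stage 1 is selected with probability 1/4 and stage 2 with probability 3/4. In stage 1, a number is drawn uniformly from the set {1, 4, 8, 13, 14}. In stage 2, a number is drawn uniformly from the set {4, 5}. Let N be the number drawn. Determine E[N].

43/8

E[N | stage 1] = (1+4+8+13+14)/5 = 8.
E[N | stage 2] = (4+5)/2 = 9/2.
E[N] = (1/4)·(8) + (3/4)·(9/2) = 43/8.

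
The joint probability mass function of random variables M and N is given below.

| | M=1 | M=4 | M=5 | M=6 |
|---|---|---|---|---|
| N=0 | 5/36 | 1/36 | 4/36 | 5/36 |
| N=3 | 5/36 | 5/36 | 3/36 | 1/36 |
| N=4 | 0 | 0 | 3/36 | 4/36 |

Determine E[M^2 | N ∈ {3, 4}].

P(N ∈ {3, 4}) = 7/12.
Σ M^2·P over the event = 1·(5/36) + 16·(5/36) + 25·(3/36) + 25·(3/36) + 36·(1/36) + 36·(4/36) = 415/36.
E[M^2 | N ∈ {3, 4}] = (415/36) / (7/12) = 415/21.

415/21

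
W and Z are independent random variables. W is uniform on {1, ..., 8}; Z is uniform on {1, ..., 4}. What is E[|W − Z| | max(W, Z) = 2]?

2/3

Outcomes with max(W, Z) = 2: (1,2), (2,1), (2,2), each with probability 1/32.
E[|W − Z| | max(W, Z) = 2] = (1 + 1 + 0) / 3 = 2/3.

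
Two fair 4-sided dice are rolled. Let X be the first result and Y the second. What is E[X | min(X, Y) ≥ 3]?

P(min(X, Y) ≥ 3) = 1/4.
Summing X·P(x,y) over outcomes with min(X, Y) ≥ 3 gives 7/8.
E[X | min(X, Y) ≥ 3] = (7/8) / (1/4) = 7/2.

7/2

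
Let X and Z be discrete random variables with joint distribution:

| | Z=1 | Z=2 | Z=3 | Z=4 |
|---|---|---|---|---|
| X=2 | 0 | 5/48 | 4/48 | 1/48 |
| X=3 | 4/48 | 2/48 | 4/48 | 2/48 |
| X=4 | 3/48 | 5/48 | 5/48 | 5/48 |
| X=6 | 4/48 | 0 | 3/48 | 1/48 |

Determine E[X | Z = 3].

29/8

P(Z = 3) = 1/3.
Σ X·P over the event = 2·(4/48) + 3·(4/48) + 4·(5/48) + 6·(3/48) = 29/24.
E[X | Z = 3] = (29/24) / (1/3) = 29/8.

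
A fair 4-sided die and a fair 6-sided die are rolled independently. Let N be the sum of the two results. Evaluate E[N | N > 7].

P(N > 7) = 1/4.
Σ over the event: 8·1/8 + 9·1/12 + 10·1/24 = 13/6.
E[N | N > 7] = (13/6) / (1/4) = 26/3.

26/3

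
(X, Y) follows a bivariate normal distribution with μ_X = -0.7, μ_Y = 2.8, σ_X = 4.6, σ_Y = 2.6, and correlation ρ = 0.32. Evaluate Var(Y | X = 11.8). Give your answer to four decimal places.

6.0678

Var(Y | X=x) = (1 − ρ²)·σ_Y².
Var(Y | X=11.8) = (2.6)²·(1 − (0.32)²) = 6.76·0.8976 = 6.0678.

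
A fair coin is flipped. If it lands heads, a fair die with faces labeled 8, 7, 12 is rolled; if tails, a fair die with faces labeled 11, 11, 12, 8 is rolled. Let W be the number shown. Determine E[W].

39/4

E[W | heads] = (8+7+12)/3 = 9.
E[W | tails] = (11+11+12+8)/4 = 21/2.
E[W] = (1/2)·(9) + (1/2)·(21/2) = 39/4.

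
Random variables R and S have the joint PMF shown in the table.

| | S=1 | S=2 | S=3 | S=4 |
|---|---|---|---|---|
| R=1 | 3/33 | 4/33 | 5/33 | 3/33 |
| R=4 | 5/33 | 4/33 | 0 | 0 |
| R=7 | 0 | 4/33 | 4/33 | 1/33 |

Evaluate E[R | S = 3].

11/3

P(S = 3) = 3/11.
Σ R·P over the event = 1·(5/33) + 7·(4/33) = 1.
E[R | S = 3] = (1) / (3/11) = 11/3.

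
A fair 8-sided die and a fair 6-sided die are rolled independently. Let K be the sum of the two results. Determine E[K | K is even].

P(K is even) = 1/2.
Σ over the event: 2·1/48 + 4·1/16 + 6·5/48 + 8·1/8 + 10·5/48 + 12·1/16 + 14·1/48 = 4.
E[K | K is even] = (4) / (1/2) = 8.

8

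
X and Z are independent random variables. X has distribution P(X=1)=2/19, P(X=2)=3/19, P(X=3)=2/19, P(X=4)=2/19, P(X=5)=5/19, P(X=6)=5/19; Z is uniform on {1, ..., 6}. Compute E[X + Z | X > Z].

P(X > Z) = 29/57.
Summing (X+Z)·P(x,y) over outcomes with X > Z gives 73/19.
E[X + Z | X > Z] = (73/19) / (29/57) = 219/29.

219/29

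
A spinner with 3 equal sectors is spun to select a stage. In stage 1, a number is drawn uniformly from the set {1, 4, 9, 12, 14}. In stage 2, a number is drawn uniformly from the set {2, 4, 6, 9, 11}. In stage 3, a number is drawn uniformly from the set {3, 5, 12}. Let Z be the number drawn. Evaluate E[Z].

E[Z | stage 1] = (1+4+9+12+14)/5 = 8.
E[Z | stage 2] = (2+4+6+9+11)/5 = 32/5.
E[Z | stage 3] = (3+5+12)/3 = 20/3.
By the law of total expectation,
E[Z] = (1/3)·(8) + (1/3)·(32/5) + (1/3)·(20/3) = 316/45.

316/45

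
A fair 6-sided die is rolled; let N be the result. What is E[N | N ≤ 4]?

5/2

Given N ≤ 4, N is equally likely to be any of {1, 2, 3, 4}.
E[N | N ≤ 4] = (1 + 2 + 3 + 4) / 4 = 5/2.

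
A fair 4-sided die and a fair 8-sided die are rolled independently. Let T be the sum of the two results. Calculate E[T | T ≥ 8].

66/7

P(T ≥ 8) = 7/16.
Σ over the event: 8·1/8 + 9·1/8 + 10·3/32 + 11·1/16 + 12·1/32 = 33/8.
E[T | T ≥ 8] = (33/8) / (7/16) = 66/7.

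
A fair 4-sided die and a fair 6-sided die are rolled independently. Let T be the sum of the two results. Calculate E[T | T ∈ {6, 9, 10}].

P(T ∈ {6, 9, 10}) = 7/24.
Σ over the event: 6·1/6 + 9·1/12 + 10·1/24 = 13/6.
E[T | T ∈ {6, 9, 10}] = (13/6) / (7/24) = 52/7.

52/7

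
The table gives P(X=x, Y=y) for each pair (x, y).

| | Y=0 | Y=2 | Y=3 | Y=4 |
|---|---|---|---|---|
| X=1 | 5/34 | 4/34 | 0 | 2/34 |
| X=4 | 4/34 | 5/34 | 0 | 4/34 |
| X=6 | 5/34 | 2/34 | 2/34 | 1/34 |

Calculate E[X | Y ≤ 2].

P(Y ≤ 2) = 25/34.
Σ X·P over the event = 1·(5/34) + 1·(4/34) + 4·(4/34) + 4·(5/34) + 6·(5/34) + 6·(2/34) = 87/34.
E[X | Y ≤ 2] = (87/34) / (25/34) = 87/25.

87/25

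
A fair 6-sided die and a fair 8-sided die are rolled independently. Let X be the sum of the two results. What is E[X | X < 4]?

P(X < 4) = 1/16.
Σ over the event: 2·1/48 + 3·1/24 = 1/6.
E[X | X < 4] = (1/6) / (1/16) = 8/3.

8/3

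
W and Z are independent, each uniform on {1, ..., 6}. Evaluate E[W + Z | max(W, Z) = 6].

P(max(W, Z) = 6) = 11/36.
Summing (W+Z)·P(x,y) over outcomes with max(W, Z) = 6 gives 17/6.
E[W + Z | max(W, Z) = 6] = (17/6) / (11/36) = 102/11.

102/11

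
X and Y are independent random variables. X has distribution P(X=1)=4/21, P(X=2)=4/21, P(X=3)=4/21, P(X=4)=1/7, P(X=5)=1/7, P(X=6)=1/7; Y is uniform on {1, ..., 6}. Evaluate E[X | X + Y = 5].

12/5

P(X + Y = 5) = 5/42.
Summing X·P(x,y) over outcomes with X + Y = 5 gives 2/7.
E[X | X + Y = 5] = (2/7) / (5/42) = 12/5.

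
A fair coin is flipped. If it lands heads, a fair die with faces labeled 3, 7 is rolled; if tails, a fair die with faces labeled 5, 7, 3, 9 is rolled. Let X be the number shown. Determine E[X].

E[X | heads] = (3+7)/2 = 5.
E[X | tails] = (5+7+3+9)/4 = 6.
By the law of total expectation,
E[X] = (1/2)·(5) + (1/2)·(6) = 11/2.

11/2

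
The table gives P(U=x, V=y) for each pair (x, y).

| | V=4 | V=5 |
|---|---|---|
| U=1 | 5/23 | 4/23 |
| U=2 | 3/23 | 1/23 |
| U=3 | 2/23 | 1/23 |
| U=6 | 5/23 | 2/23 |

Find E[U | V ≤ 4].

47/15

P(V ≤ 4) = 15/23.
Summing U·P(U=x,V=y) over the conditioning event gives 47/23.
E[U | V ≤ 4] = (47/23) / (15/23) = 47/15.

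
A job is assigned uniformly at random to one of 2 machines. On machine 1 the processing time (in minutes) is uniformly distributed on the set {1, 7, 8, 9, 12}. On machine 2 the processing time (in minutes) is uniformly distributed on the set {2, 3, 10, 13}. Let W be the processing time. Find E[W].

36/5

E[W | machine 1] = (1+7+8+9+12)/5 = 37/5.
E[W | machine 2] = (2+3+10+13)/4 = 7.
By the law of total expectation,
E[W] = (1/2)·(37/5) + (1/2)·(7) = 36/5.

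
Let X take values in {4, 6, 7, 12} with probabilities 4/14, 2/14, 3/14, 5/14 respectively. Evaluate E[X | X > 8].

12

P(X > 8) = 5/14.
Σ over the event: 12·5/14 = 30/7.
E[X | X > 8] = (30/7) / (5/14) = 12.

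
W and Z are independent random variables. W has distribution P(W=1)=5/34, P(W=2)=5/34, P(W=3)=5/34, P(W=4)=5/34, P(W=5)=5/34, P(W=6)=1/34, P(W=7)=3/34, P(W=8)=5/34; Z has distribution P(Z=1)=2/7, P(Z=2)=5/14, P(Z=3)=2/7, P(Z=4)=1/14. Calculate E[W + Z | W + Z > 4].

2573/346

P(W + Z > 4) = 173/238.
Summing (W+Z)·P(x,y) over outcomes with W + Z > 4 gives 2573/476.
E[W + Z | W + Z > 4] = (2573/476) / (173/238) = 2573/346.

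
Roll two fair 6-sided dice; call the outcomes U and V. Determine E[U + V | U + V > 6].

P(U + V > 6) = 7/12.
Summing (U+V)·P(x,y) over outcomes with U + V > 6 gives 91/18.
E[U + V | U + V > 6] = (91/18) / (7/12) = 26/3.

26/3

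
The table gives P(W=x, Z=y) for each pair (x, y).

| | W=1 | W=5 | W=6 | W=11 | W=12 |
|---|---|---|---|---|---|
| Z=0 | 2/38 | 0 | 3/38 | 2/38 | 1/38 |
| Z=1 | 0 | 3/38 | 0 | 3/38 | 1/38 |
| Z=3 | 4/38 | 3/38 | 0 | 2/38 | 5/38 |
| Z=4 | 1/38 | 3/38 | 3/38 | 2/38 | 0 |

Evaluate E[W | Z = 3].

P(Z = 3) = 7/19.
Summing W·P(W=x,Z=y) over the conditioning event gives 101/38.
E[W | Z = 3] = (101/38) / (7/19) = 101/14.

101/14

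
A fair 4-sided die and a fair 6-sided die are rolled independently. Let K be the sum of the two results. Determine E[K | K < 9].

116/21

P(K < 9) = 7/8.
Σ over the event: 2·1/24 + 3·1/12 + 4·1/8 + 5·1/6 + 6·1/6 + 7·1/6 + 8·1/8 = 29/6.
E[K | K < 9] = (29/6) / (7/8) = 116/21.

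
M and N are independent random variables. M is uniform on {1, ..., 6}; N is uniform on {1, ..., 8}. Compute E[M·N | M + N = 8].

77/6

Outcomes with M + N = 8: (1,7), (2,6), (3,5), (4,4), (5,3), (6,2), each with probability 1/48.
E[M·N | M + N = 8] = (7 + 12 + 15 + 16 + 15 + 12) / 6 = 77/6.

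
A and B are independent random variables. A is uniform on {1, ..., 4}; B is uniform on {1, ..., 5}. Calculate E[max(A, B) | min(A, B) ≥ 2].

23/6

P(min(A, B) ≥ 2) = 3/5.
Summing max(A,B)·P(x,y) over outcomes with min(A, B) ≥ 2 gives 23/10.
E[max(A, B) | min(A, B) ≥ 2] = (23/10) / (3/5) = 23/6.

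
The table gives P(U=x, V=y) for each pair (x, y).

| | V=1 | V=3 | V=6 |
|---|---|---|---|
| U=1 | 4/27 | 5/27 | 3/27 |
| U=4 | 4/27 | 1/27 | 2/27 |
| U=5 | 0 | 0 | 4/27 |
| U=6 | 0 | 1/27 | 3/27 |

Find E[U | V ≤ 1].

5/2

P(V ≤ 1) = 8/27.
Σ U·P over the event = 1·(4/27) + 4·(4/27) = 20/27.
E[U | V ≤ 1] = (20/27) / (8/27) = 5/2.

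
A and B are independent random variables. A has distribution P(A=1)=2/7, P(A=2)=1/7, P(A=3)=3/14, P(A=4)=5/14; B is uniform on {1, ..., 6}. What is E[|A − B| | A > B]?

41/23

P(A > B) = 23/84.
Summing |A−B|·P(x,y) over outcomes with A > B gives 41/84.
E[|A − B| | A > B] = (41/84) / (23/84) = 41/23.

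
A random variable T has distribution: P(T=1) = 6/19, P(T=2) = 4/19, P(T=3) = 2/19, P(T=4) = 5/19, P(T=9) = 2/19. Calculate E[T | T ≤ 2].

P(T ≤ 2) = 10/19.
Σ over the event: 1·6/19 + 2·4/19 = 14/19.
E[T | T ≤ 2] = (14/19) / (10/19) = 7/5.

7/5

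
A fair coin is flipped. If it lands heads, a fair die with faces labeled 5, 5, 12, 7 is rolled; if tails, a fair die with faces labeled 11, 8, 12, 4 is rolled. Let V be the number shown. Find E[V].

E[V | heads] = (5+5+12+7)/4 = 29/4.
E[V | tails] = (11+8+12+4)/4 = 35/4.
By the law of total expectation,
E[V] = (1/2)·(29/4) + (1/2)·(35/4) = 8.

8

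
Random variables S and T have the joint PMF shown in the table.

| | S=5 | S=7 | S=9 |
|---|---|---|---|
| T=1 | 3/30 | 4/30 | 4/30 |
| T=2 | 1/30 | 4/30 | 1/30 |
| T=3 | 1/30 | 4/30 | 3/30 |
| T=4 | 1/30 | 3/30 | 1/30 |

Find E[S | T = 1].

P(T = 1) = 11/30.
Σ S·P over the event = 5·(3/30) + 7·(4/30) + 9·(4/30) = 79/30.
E[S | T = 1] = (79/30) / (11/30) = 79/11.

79/11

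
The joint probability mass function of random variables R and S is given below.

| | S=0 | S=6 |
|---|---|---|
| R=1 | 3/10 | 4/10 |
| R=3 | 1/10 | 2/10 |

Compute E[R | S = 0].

3/2

P(S = 0) = 2/5.
Σ R·P over the event = 1·(3/10) + 3·(1/10) = 3/5.
E[R | S = 0] = (3/5) / (2/5) = 3/2.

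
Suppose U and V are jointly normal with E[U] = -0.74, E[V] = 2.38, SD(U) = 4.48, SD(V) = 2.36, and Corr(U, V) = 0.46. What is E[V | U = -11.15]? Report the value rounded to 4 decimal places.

The regression of V on U has slope ρ·σ_V/σ_U and passes through (μ_U, μ_V).
E[V | U=-11.15] = 2.38 + (0.46)·(2.36/4.48)·(-11.15 − (-0.74)) = 2.38 + (0.24232)·(-10.41) = -0.1426.

-0.1426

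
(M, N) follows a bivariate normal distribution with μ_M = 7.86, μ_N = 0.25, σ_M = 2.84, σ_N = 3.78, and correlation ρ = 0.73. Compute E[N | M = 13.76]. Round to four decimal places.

For a bivariate normal, E[N | M=x] = μ_N + ρ·(σ_N/σ_M)·(x − μ_M).
E[N | M=13.76] = 0.25 + (0.73)·(3.78/2.84)·(13.76 − (7.86)) = 0.25 + (0.97162)·(5.9) = 5.9826.

5.9826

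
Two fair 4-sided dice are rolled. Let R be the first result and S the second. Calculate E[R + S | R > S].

5

P(R > S) = 3/8.
Summing (R+S)·P(x,y) over outcomes with R > S gives 15/8.
E[R + S | R > S] = (15/8) / (3/8) = 5.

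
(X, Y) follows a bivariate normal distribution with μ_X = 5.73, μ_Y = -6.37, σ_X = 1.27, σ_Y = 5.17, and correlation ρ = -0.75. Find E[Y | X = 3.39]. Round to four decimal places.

0.7744

The regression of Y on X has slope ρ·σ_Y/σ_X and passes through (μ_X, μ_Y).
E[Y | X=3.39] = -6.37 + (-0.75)·(5.17/1.27)·(3.39 − (5.73)) = -6.37 + (-3.05315)·(-2.34) = 0.7744.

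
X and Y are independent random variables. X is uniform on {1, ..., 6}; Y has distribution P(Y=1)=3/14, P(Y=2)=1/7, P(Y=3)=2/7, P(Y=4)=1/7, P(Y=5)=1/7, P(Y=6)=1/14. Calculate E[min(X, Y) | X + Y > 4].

P(X + Y > 4) = 67/84.
Summing min(X,Y)·P(x,y) over outcomes with X + Y > 4 gives 89/42.
E[min(X, Y) | X + Y > 4] = (89/42) / (67/84) = 178/67.

178/67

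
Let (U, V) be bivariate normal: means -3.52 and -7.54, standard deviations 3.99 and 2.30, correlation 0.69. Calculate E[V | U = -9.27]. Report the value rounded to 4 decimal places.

-9.8270

E[V | U=x] = μ_V + ρ(σ_V/σ_U)(x − μ_U) for jointly normal variables.
E[V | U=-9.27] = -7.54 + (0.69)·(2.30/3.99)·(-9.27 − (-3.52)) = -7.54 + (0.39774)·(-5.75) = -9.8270.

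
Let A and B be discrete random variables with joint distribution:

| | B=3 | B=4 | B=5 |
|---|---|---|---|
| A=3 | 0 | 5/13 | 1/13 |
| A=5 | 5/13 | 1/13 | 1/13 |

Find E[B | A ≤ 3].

P(A ≤ 3) = 6/13.
Summing B·P(A=x,B=y) over the conditioning event gives 25/13.
E[B | A ≤ 3] = (25/13) / (6/13) = 25/6.

25/6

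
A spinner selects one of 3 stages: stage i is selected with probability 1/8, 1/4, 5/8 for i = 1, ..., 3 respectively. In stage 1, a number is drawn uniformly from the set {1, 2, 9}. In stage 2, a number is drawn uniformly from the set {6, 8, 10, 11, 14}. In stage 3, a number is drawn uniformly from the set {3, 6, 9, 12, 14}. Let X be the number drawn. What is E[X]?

E[X | stage 1] = (1+2+9)/3 = 4.
E[X | stage 2] = (6+8+10+11+14)/5 = 49/5.
E[X | stage 3] = (3+6+9+12+14)/5 = 44/5.
By the law of total expectation,
E[X] = (1/8)·(4) + (1/4)·(49/5) + (5/8)·(44/5) = 169/20.

169/20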